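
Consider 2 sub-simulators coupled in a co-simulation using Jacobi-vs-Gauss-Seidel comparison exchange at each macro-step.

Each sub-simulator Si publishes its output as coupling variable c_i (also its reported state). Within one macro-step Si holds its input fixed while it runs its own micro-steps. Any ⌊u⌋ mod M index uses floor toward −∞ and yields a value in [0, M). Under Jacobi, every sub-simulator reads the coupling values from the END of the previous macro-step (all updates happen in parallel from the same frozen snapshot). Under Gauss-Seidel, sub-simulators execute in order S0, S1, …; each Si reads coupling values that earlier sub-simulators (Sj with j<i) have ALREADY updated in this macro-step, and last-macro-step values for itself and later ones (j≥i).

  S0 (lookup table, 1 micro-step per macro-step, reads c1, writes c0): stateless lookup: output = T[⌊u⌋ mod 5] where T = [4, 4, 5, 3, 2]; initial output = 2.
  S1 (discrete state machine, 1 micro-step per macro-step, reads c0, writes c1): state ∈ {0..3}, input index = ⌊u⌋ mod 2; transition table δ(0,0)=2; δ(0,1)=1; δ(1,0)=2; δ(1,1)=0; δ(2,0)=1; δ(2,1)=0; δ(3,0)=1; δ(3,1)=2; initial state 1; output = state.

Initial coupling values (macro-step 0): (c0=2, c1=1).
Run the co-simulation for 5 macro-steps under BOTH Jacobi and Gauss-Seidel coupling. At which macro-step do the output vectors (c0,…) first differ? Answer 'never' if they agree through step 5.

[Jacobi] macro 1: S0 reads c1=1 → after 1×micro: 4; S1 reads c0=2 → after 1×micro: 2 ⇒ (c0=4, c1=2)
[Jacobi] macro 2: S0 reads c1=2 → after 1×micro: 5; S1 reads c0=4 → after 1×micro: 1 ⇒ (c0=5, c1=1)
[Jacobi] macro 3: S0 reads c1=1 → after 1×micro: 4; S1 reads c0=5 → after 1×micro: 0 ⇒ (c0=4, c1=0)
[Jacobi] macro 4: S0 reads c1=0 → after 1×micro: 4; S1 reads c0=4 → after 1×micro: 2 ⇒ (c0=4, c1=2)
[Jacobi] macro 5: S0 reads c1=2 → after 1×micro: 5; S1 reads c0=4 → after 1×micro: 1 ⇒ (c0=5, c1=1)
[Gauss-Seidel] macro 1: S0 reads c1=1 → after 1×micro: 4; S1 reads c0=4 → after 1×micro: 2 ⇒ (c0=4, c1=2)
[Gauss-Seidel] macro 2: S0 reads c1=2 → after 1×micro: 5; S1 reads c0=5 → after 1×micro: 0 ⇒ (c0=5, c1=0)
[Gauss-Seidel] macro 3: S0 reads c1=0 → after 1×micro: 4; S1 reads c0=4 → after 1×micro: 2 ⇒ (c0=4, c1=2)
[Gauss-Seidel] macro 4: S0 reads c1=2 → after 1×micro: 5; S1 reads c0=5 → after 1×micro: 0 ⇒ (c0=5, c1=0)
[Gauss-Seidel] macro 5: S0 reads c1=0 → after 1×micro: 4; S1 reads c0=4 → after 1×micro: 2 ⇒ (c0=4, c1=2)

first divergence at macro-step: 2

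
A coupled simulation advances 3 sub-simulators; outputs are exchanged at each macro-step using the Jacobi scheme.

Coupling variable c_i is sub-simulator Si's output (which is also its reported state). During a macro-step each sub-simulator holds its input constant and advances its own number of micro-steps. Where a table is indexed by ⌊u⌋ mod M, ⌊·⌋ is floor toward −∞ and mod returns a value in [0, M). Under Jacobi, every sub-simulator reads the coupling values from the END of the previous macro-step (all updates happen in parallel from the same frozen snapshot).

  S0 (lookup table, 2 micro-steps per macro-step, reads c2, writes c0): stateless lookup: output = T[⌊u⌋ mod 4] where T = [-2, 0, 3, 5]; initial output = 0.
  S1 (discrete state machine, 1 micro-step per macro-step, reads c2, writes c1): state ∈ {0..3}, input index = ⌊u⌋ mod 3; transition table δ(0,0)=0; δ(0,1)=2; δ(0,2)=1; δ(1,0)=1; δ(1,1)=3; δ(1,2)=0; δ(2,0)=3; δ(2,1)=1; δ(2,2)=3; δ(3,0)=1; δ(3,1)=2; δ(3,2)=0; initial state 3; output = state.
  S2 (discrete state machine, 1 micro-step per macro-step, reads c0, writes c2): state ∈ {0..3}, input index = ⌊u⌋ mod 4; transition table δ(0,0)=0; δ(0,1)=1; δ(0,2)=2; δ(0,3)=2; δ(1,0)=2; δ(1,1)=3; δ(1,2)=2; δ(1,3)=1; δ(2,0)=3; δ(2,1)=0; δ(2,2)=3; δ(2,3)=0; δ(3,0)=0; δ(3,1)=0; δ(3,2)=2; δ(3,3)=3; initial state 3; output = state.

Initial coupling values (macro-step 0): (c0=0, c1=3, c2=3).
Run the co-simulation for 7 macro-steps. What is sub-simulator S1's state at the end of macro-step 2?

macro 1: S0 reads c2=3 → after 2×micro: 5; S1 reads c2=3 → after 1×micro: 1; S2 reads c0=0 → after 1×micro: 0 ⇒ (c0=5, c1=1, c2=0)
macro 2: S0 reads c2=0 → after 2×micro: -2; S1 reads c2=0 → after 1×micro: 1; S2 reads c0=5 → after 1×micro: 1 ⇒ (c0=-2, c1=1, c2=1)
macro 3: S0 reads c2=1 → after 2×micro: 0; S1 reads c2=1 → after 1×micro: 3; S2 reads c0=-2 → after 1×micro: 2 ⇒ (c0=0, c1=3, c2=2)
macro 4: S0 reads c2=2 → after 2×micro: 3; S1 reads c2=2 → after 1×micro: 0; S2 reads c0=0 → after 1×micro: 3 ⇒ (c0=3, c1=0, c2=3)
macro 5: S0 reads c2=3 → after 2×micro: 5; S1 reads c2=3 → after 1×micro: 0; S2 reads c0=3 → after 1×micro: 3 ⇒ (c0=5, c1=0, c2=3)
macro 6: S0 reads c2=3 → after 2×micro: 5; S1 reads c2=3 → after 1×micro: 0; S2 reads c0=5 → after 1×micro: 0 ⇒ (c0=5, c1=0, c2=0)
macro 7: S0 reads c2=0 → after 2×micro: -2; S1 reads c2=0 → after 1×micro: 0; S2 reads c0=5 → after 1×micro: 1 ⇒ (c0=-2, c1=0, c2=1)

S1 state at macro-step 2 = 1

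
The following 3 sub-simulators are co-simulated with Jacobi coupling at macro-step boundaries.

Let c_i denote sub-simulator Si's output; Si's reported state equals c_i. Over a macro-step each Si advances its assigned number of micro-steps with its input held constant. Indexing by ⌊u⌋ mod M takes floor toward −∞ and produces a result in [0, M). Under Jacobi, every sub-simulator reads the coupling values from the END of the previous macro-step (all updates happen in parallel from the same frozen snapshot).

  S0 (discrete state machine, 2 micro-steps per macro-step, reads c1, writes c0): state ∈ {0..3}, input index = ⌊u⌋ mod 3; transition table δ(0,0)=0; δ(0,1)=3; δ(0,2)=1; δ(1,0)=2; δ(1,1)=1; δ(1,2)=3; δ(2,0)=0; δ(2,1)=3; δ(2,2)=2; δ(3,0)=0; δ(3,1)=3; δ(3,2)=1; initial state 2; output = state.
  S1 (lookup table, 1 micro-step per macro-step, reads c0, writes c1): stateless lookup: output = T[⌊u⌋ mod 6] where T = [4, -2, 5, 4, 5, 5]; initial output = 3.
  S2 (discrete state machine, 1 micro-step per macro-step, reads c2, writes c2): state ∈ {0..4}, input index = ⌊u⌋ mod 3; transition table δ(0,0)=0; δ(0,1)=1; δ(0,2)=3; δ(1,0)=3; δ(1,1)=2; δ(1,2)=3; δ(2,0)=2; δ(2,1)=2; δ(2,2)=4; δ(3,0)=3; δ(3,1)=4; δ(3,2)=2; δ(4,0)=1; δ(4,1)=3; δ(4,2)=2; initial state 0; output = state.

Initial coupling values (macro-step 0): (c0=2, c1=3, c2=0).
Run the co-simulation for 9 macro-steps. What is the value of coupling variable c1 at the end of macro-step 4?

macro 1: S0 reads c1=3 → after 2×micro: 0; S1 reads c0=2 → after 1×micro: 5; S2 reads c2=0 → after 1×micro: 0 ⇒ (c0=0, c1=5, c2=0)
macro 2: S0 reads c1=5 → after 2×micro: 3; S1 reads c0=0 → after 1×micro: 4; S2 reads c2=0 → after 1×micro: 0 ⇒ (c0=3, c1=4, c2=0)
macro 3: S0 reads c1=4 → after 2×micro: 3; S1 reads c0=3 → after 1×micro: 4; S2 reads c2=0 → after 1×micro: 0 ⇒ (c0=3, c1=4, c2=0)
macro 4: S0 reads c1=4 → after 2×micro: 3; S1 reads c0=3 → after 1×micro: 4; S2 reads c2=0 → after 1×micro: 0 ⇒ (c0=3, c1=4, c2=0)
macro 5: S0 reads c1=4 → after 2×micro: 3; S1 reads c0=3 → after 1×micro: 4; S2 reads c2=0 → after 1×micro: 0 ⇒ (c0=3, c1=4, c2=0)
macro 6: S0 reads c1=4 → after 2×micro: 3; S1 reads c0=3 → after 1×micro: 4; S2 reads c2=0 → after 1×micro: 0 ⇒ (c0=3, c1=4, c2=0)
macro 7: S0 reads c1=4 → after 2×micro: 3; S1 reads c0=3 → after 1×micro: 4; S2 reads c2=0 → after 1×micro: 0 ⇒ (c0=3, c1=4, c2=0)
macro 8: S0 reads c1=4 → after 2×micro: 3; S1 reads c0=3 → after 1×micro: 4; S2 reads c2=0 → after 1×micro: 0 ⇒ (c0=3, c1=4, c2=0)
macro 9: S0 reads c1=4 → after 2×micro: 3; S1 reads c0=3 → after 1×micro: 4; S2 reads c2=0 → after 1×micro: 0 ⇒ (c0=3, c1=4, c2=0)

c1 at macro-step 4 = 4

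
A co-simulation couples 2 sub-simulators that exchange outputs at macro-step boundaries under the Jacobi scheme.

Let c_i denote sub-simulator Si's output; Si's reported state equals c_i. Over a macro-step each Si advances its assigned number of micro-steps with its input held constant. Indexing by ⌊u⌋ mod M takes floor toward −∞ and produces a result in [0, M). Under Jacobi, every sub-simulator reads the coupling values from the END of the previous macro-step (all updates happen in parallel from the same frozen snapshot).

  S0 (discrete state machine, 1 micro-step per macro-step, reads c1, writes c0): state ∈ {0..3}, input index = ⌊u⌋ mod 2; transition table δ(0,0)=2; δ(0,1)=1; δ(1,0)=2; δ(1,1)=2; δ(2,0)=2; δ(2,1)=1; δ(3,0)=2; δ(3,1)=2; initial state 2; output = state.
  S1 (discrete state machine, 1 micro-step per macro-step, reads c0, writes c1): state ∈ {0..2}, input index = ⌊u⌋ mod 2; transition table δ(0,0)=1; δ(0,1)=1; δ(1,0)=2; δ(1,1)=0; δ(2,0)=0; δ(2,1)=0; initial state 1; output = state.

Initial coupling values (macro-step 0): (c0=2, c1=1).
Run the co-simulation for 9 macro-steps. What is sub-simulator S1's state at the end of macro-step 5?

macro 1: S0 reads c1=1 → after 1×micro: 1; S1 reads c0=2 → after 1×micro: 2 ⇒ (c0=1, c1=2)
macro 2: S0 reads c1=2 → after 1×micro: 2; S1 reads c0=1 → after 1×micro: 0 ⇒ (c0=2, c1=0)
macro 3: S0 reads c1=0 → after 1×micro: 2; S1 reads c0=2 → after 1×micro: 1 ⇒ (c0=2, c1=1)
macro 4: S0 reads c1=1 → after 1×micro: 1; S1 reads c0=2 → after 1×micro: 2 ⇒ (c0=1, c1=2)
macro 5: S0 reads c1=2 → after 1×micro: 2; S1 reads c0=1 → after 1×micro: 0 ⇒ (c0=2, c1=0)
macro 6: S0 reads c1=0 → after 1×micro: 2; S1 reads c0=2 → after 1×micro: 1 ⇒ (c0=2, c1=1)
macro 7: S0 reads c1=1 → after 1×micro: 1; S1 reads c0=2 → after 1×micro: 2 ⇒ (c0=1, c1=2)
macro 8: S0 reads c1=2 → after 1×micro: 2; S1 reads c0=1 → after 1×micro: 0 ⇒ (c0=2, c1=0)
macro 9: S0 reads c1=0 → after 1×micro: 2; S1 reads c0=2 → after 1×micro: 1 ⇒ (c0=2, c1=1)

S1 state at macro-step 5 = 0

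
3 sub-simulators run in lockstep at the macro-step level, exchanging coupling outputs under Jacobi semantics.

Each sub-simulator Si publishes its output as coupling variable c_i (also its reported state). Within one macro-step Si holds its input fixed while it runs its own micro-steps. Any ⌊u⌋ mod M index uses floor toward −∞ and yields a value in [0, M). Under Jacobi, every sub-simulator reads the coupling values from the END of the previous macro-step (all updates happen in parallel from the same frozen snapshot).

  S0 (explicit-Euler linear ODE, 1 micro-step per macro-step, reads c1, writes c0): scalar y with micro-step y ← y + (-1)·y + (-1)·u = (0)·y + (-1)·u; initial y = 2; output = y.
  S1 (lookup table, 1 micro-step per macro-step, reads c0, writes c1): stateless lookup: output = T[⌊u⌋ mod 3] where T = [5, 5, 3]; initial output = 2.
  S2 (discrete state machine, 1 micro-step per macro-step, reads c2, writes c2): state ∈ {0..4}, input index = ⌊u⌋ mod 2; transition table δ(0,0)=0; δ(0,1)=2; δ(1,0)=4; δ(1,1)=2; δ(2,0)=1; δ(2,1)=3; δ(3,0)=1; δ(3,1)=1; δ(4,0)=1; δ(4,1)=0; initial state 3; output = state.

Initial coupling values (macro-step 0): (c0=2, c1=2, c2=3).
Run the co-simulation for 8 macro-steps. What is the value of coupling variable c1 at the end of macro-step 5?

macro 1: S0 reads c1=2 → after 1×micro: -2; S1 reads c0=2 → after 1×micro: 3; S2 reads c2=3 → after 1×micro: 1 ⇒ (c0=-2, c1=3, c2=1)
macro 2: S0 reads c1=3 → after 1×micro: -3; S1 reads c0=-2 → after 1×micro: 5; S2 reads c2=1 → after 1×micro: 2 ⇒ (c0=-3, c1=5, c2=2)
macro 3: S0 reads c1=5 → after 1×micro: -5; S1 reads c0=-3 → after 1×micro: 5; S2 reads c2=2 → after 1×micro: 1 ⇒ (c0=-5, c1=5, c2=1)
macro 4: S0 reads c1=5 → after 1×micro: -5; S1 reads c0=-5 → after 1×micro: 5; S2 reads c2=1 → after 1×micro: 2 ⇒ (c0=-5, c1=5, c2=2)
macro 5: S0 reads c1=5 → after 1×micro: -5; S1 reads c0=-5 → after 1×micro: 5; S2 reads c2=2 → after 1×micro: 1 ⇒ (c0=-5, c1=5, c2=1)
macro 6: S0 reads c1=5 → after 1×micro: -5; S1 reads c0=-5 → after 1×micro: 5; S2 reads c2=1 → after 1×micro: 2 ⇒ (c0=-5, c1=5, c2=2)
macro 7: S0 reads c1=5 → after 1×micro: -5; S1 reads c0=-5 → after 1×micro: 5; S2 reads c2=2 → after 1×micro: 1 ⇒ (c0=-5, c1=5, c2=1)
macro 8: S0 reads c1=5 → after 1×micro: -5; S1 reads c0=-5 → after 1×micro: 5; S2 reads c2=1 → after 1×micro: 2 ⇒ (c0=-5, c1=5, c2=2)

c1 at macro-step 5 = 5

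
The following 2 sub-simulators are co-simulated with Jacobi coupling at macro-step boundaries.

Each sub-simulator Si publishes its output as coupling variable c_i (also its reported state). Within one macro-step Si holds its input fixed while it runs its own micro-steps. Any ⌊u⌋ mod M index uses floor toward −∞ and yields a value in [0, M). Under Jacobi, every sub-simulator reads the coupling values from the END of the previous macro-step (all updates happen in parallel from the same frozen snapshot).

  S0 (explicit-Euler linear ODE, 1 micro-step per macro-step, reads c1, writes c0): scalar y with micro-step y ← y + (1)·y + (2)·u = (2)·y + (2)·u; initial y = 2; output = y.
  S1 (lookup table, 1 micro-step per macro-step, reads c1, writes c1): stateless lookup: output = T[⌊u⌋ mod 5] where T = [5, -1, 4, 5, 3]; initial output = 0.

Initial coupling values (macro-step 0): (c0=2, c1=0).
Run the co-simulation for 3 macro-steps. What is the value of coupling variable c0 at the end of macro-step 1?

macro 1: S0 reads c1=0 → after 1×micro: 4; S1 reads c1=0 → after 1×micro: 5 ⇒ (c0=4, c1=5)
macro 2: S0 reads c1=5 → after 1×micro: 18; S1 reads c1=5 → after 1×micro: 5 ⇒ (c0=18, c1=5)
macro 3: S0 reads c1=5 → after 1×micro: 46; S1 reads c1=5 → after 1×micro: 5 ⇒ (c0=46, c1=5)

c0 at macro-step 1 = 4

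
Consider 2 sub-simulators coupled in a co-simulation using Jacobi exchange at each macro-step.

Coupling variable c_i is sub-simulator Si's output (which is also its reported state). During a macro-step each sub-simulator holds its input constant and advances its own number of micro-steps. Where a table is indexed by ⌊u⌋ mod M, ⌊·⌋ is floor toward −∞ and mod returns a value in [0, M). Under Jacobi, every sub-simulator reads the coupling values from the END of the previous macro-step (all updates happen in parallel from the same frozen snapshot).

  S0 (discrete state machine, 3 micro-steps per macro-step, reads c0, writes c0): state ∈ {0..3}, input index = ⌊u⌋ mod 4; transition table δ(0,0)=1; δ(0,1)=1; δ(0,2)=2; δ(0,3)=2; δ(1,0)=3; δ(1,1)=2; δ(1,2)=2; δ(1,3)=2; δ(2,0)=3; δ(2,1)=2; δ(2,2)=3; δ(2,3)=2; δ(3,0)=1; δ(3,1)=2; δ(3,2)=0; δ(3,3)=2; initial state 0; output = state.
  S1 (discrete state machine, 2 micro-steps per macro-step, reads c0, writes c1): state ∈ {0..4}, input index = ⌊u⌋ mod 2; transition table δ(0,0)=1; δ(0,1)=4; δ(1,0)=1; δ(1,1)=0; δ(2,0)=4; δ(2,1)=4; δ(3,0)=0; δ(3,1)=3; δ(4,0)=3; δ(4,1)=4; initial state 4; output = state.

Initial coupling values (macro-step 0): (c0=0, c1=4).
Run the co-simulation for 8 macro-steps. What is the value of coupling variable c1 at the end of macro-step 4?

macro 1: S0 reads c0=0 → after 3×micro: 1; S1 reads c0=0 → after 2×micro: 0 ⇒ (c0=1, c1=0)
macro 2: S0 reads c0=1 → after 3×micro: 2; S1 reads c0=1 → after 2×micro: 4 ⇒ (c0=2, c1=4)
macro 3: S0 reads c0=2 → after 3×micro: 2; S1 reads c0=2 → after 2×micro: 0 ⇒ (c0=2, c1=0)
macro 4: S0 reads c0=2 → after 3×micro: 2; S1 reads c0=2 → after 2×micro: 1 ⇒ (c0=2, c1=1)
macro 5: S0 reads c0=2 → after 3×micro: 2; S1 reads c0=2 → after 2×micro: 1 ⇒ (c0=2, c1=1)
macro 6: S0 reads c0=2 → after 3×micro: 2; S1 reads c0=2 → after 2×micro: 1 ⇒ (c0=2, c1=1)
macro 7: S0 reads c0=2 → after 3×micro: 2; S1 reads c0=2 → after 2×micro: 1 ⇒ (c0=2, c1=1)
macro 8: S0 reads c0=2 → after 3×micro: 2; S1 reads c0=2 → after 2×micro: 1 ⇒ (c0=2, c1=1)

c1 at macro-step 4 = 1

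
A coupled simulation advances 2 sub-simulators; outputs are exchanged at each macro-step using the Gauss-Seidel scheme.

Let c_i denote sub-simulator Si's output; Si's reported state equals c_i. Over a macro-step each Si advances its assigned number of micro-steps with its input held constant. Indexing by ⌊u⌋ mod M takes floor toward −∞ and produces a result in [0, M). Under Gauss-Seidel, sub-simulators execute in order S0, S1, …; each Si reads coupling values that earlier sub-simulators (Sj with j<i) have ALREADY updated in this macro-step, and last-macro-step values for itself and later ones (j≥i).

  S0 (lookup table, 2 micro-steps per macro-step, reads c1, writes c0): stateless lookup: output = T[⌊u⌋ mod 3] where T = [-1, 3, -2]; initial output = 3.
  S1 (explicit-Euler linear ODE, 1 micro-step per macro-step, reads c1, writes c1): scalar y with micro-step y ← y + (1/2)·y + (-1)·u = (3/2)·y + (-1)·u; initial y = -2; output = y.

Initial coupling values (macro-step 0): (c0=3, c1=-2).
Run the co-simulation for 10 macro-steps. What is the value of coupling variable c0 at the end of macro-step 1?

c0 at macro-step 1 = 3

macro 1: S0 reads c1=-2 → after 2×micro: 3; S1 reads c1=-2 → after 1×micro: -1 ⇒ (c0=3, c1=-1)
macro 2: S0 reads c1=-1 → after 2×micro: -2; S1 reads c1=-1 → after 1×micro: -1/2 ⇒ (c0=-2, c1=-1/2)
macro 3: S0 reads c1=-1/2 → after 2×micro: -2; S1 reads c1=-1/2 → after 1×micro: -1/4 ⇒ (c0=-2, c1=-1/4)
macro 4: S0 reads c1=-1/4 → after 2×micro: -2; S1 reads c1=-1/4 → after 1×micro: -1/8 ⇒ (c0=-2, c1=-1/8)
macro 5: S0 reads c1=-1/8 → after 2×micro: -2; S1 reads c1=-1/8 → after 1×micro: -1/16 ⇒ (c0=-2, c1=-1/16)
macro 6: S0 reads c1=-1/16 → after 2×micro: -2; S1 reads c1=-1/16 → after 1×micro: -1/32 ⇒ (c0=-2, c1=-1/32)
macro 7: S0 reads c1=-1/32 → after 2×micro: -2; S1 reads c1=-1/32 → after 1×micro: -1/64 ⇒ (c0=-2, c1=-1/64)
macro 8: S0 reads c1=-1/64 → after 2×micro: -2; S1 reads c1=-1/64 → after 1×micro: -1/128 ⇒ (c0=-2, c1=-1/128)
macro 9: S0 reads c1=-1/128 → after 2×micro: -2; S1 reads c1=-1/128 → after 1×micro: -1/256 ⇒ (c0=-2, c1=-1/256)
macro 10: S0 reads c1=-1/256 → after 2×micro: -2; S1 reads c1=-1/256 → after 1×micro: -1/512 ⇒ (c0=-2, c1=-1/512)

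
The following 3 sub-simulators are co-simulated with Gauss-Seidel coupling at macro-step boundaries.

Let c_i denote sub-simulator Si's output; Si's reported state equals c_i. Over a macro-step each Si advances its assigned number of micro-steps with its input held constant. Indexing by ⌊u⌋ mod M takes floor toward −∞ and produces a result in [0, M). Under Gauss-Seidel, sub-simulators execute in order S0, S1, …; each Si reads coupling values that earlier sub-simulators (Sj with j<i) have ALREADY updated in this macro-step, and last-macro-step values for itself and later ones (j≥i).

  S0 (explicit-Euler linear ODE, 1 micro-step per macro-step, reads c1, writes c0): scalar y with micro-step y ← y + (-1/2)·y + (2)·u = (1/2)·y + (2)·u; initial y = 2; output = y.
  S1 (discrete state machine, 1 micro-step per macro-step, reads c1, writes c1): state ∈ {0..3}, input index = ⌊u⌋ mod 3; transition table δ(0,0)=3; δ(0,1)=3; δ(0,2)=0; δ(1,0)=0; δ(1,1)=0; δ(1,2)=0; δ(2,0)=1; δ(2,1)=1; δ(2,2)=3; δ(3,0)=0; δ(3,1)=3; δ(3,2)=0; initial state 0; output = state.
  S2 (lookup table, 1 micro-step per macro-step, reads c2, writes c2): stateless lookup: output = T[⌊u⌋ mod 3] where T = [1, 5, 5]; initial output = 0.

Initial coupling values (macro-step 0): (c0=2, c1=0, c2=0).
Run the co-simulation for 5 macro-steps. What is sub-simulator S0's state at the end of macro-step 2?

S0 state at macro-step 2 = 13/2

macro 1: S0 reads c1=0 → after 1×micro: 1; S1 reads c1=0 → after 1×micro: 3; S2 reads c2=0 → after 1×micro: 1 ⇒ (c0=1, c1=3, c2=1)
macro 2: S0 reads c1=3 → after 1×micro: 13/2; S1 reads c1=3 → after 1×micro: 0; S2 reads c2=1 → after 1×micro: 5 ⇒ (c0=13/2, c1=0, c2=5)
macro 3: S0 reads c1=0 → after 1×micro: 13/4; S1 reads c1=0 → after 1×micro: 3; S2 reads c2=5 → after 1×micro: 5 ⇒ (c0=13/4, c1=3, c2=5)
macro 4: S0 reads c1=3 → after 1×micro: 61/8; S1 reads c1=3 → after 1×micro: 0; S2 reads c2=5 → after 1×micro: 5 ⇒ (c0=61/8, c1=0, c2=5)
macro 5: S0 reads c1=0 → after 1×micro: 61/16; S1 reads c1=0 → after 1×micro: 3; S2 reads c2=5 → after 1×micro: 5 ⇒ (c0=61/16, c1=3, c2=5)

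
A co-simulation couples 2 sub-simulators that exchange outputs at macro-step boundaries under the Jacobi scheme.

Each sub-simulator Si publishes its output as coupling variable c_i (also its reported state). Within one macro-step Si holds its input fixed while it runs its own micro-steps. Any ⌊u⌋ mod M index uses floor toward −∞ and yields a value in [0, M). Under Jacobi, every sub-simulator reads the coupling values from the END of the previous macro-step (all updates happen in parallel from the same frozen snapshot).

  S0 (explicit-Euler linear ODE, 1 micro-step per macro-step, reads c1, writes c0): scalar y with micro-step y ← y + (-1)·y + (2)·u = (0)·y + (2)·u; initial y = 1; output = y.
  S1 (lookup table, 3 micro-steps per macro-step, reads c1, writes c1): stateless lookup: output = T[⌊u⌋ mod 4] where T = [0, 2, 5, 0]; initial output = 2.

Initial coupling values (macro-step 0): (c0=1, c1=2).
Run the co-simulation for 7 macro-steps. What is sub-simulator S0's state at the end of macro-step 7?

macro 1: S0 reads c1=2 → after 1×micro: 4; S1 reads c1=2 → after 3×micro: 5 ⇒ (c0=4, c1=5)
macro 2: S0 reads c1=5 → after 1×micro: 10; S1 reads c1=5 → after 3×micro: 2 ⇒ (c0=10, c1=2)
macro 3: S0 reads c1=2 → after 1×micro: 4; S1 reads c1=2 → after 3×micro: 5 ⇒ (c0=4, c1=5)
macro 4: S0 reads c1=5 → after 1×micro: 10; S1 reads c1=5 → after 3×micro: 2 ⇒ (c0=10, c1=2)
macro 5: S0 reads c1=2 → after 1×micro: 4; S1 reads c1=2 → after 3×micro: 5 ⇒ (c0=4, c1=5)
macro 6: S0 reads c1=5 → after 1×micro: 10; S1 reads c1=5 → after 3×micro: 2 ⇒ (c0=10, c1=2)
macro 7: S0 reads c1=2 → after 1×micro: 4; S1 reads c1=2 → after 3×micro: 5 ⇒ (c0=4, c1=5)

S0 state at macro-step 7 = 4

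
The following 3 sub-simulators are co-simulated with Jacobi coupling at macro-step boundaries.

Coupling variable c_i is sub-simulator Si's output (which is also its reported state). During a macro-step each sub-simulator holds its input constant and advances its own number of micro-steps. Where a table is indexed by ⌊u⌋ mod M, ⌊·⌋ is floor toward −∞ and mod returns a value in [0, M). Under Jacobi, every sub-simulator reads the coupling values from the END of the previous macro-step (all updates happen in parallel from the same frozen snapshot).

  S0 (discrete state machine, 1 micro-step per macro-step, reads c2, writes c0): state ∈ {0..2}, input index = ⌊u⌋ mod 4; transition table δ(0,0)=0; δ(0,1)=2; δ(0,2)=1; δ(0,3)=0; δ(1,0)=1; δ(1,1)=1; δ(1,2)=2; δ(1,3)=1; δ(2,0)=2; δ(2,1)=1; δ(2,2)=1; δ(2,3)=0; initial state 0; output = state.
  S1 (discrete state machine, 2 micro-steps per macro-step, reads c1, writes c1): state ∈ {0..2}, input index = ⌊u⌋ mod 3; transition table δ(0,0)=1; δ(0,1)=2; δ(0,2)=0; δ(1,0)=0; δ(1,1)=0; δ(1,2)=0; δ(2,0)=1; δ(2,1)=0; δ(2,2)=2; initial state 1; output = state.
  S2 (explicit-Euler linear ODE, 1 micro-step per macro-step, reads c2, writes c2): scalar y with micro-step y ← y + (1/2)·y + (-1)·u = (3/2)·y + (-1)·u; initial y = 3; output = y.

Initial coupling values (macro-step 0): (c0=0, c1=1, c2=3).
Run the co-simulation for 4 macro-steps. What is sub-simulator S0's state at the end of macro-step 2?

S0 state at macro-step 2 = 2

macro 1: S0 reads c2=3 → after 1×micro: 0; S1 reads c1=1 → after 2×micro: 2; S2 reads c2=3 → after 1×micro: 3/2 ⇒ (c0=0, c1=2, c2=3/2)
macro 2: S0 reads c2=3/2 → after 1×micro: 2; S1 reads c1=2 → after 2×micro: 2; S2 reads c2=3/2 → after 1×micro: 3/4 ⇒ (c0=2, c1=2, c2=3/4)
macro 3: S0 reads c2=3/4 → after 1×micro: 2; S1 reads c1=2 → after 2×micro: 2; S2 reads c2=3/4 → after 1×micro: 3/8 ⇒ (c0=2, c1=2, c2=3/8)
macro 4: S0 reads c2=3/8 → after 1×micro: 2; S1 reads c1=2 → after 2×micro: 2; S2 reads c2=3/8 → after 1×micro: 3/16 ⇒ (c0=2, c1=2, c2=3/16)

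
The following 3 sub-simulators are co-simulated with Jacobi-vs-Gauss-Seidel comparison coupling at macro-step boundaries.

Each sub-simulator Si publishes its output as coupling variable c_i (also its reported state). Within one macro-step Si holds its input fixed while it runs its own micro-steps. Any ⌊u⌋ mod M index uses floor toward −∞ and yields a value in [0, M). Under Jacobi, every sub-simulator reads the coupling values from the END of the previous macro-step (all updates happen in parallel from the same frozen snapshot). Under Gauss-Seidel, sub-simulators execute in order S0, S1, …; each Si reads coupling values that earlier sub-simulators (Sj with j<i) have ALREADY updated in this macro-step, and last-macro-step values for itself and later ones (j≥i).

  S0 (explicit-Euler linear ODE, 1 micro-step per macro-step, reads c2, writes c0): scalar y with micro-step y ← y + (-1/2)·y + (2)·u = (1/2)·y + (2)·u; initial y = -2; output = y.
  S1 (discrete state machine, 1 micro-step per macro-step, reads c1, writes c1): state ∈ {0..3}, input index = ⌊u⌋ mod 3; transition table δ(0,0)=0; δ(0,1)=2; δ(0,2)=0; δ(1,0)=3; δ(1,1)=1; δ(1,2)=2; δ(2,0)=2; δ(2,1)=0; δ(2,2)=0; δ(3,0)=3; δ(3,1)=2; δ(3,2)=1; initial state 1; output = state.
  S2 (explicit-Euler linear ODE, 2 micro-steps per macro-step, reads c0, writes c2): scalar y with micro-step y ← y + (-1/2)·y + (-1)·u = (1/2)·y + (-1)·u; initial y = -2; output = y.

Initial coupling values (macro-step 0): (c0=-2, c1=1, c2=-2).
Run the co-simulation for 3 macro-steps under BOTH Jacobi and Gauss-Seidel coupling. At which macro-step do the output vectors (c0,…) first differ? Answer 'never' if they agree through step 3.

first divergence at macro-step: 1

[Jacobi] macro 1: S0 reads c2=-2 → after 1×micro: -5; S1 reads c1=1 → after 1×micro: 1; S2 reads c0=-2 → after 2×micro: 5/2 ⇒ (c0=-5, c1=1, c2=5/2)
[Jacobi] macro 2: S0 reads c2=5/2 → after 1×micro: 5/2; S1 reads c1=1 → after 1×micro: 1; S2 reads c0=-5 → after 2×micro: 65/8 ⇒ (c0=5/2, c1=1, c2=65/8)
[Jacobi] macro 3: S0 reads c2=65/8 → after 1×micro: 35/2; S1 reads c1=1 → after 1×micro: 1; S2 reads c0=5/2 → after 2×micro: -55/32 ⇒ (c0=35/2, c1=1, c2=-55/32)
[Gauss-Seidel] macro 1: S0 reads c2=-2 → after 1×micro: -5; S1 reads c1=1 → after 1×micro: 1; S2 reads c0=-5 → after 2×micro: 7 ⇒ (c0=-5, c1=1, c2=7)
[Gauss-Seidel] macro 2: S0 reads c2=7 → after 1×micro: 23/2; S1 reads c1=1 → after 1×micro: 1; S2 reads c0=23/2 → after 2×micro: -31/2 ⇒ (c0=23/2, c1=1, c2=-31/2)
[Gauss-Seidel] macro 3: S0 reads c2=-31/2 → after 1×micro: -101/4; S1 reads c1=1 → after 1×micro: 1; S2 reads c0=-101/4 → after 2×micro: 34 ⇒ (c0=-101/4, c1=1, c2=34)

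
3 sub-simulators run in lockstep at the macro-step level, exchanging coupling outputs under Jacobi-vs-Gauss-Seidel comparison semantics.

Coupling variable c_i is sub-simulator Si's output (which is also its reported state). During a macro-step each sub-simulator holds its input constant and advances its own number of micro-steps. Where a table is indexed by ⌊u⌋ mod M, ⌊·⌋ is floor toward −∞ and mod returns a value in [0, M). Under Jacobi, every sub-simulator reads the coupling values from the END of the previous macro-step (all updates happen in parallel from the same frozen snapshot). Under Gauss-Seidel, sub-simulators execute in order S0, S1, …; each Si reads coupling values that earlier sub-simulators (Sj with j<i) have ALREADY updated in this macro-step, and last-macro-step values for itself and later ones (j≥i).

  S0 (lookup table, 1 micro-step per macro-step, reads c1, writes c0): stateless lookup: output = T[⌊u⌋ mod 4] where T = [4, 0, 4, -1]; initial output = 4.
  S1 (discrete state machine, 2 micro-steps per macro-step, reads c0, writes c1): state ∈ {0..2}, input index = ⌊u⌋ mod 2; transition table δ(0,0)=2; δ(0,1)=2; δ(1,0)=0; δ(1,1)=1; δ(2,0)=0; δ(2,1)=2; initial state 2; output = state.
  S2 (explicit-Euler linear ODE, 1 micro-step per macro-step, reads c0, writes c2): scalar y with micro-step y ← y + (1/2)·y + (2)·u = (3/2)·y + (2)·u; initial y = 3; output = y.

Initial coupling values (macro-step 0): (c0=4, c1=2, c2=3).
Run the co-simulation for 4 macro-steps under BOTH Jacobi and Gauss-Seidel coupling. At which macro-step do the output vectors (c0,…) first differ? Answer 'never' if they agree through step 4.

[Jacobi] macro 1: S0 reads c1=2 → after 1×micro: 4; S1 reads c0=4 → after 2×micro: 2; S2 reads c0=4 → after 1×micro: 25/2 ⇒ (c0=4, c1=2, c2=25/2)
[Jacobi] macro 2: S0 reads c1=2 → after 1×micro: 4; S1 reads c0=4 → after 2×micro: 2; S2 reads c0=4 → after 1×micro: 107/4 ⇒ (c0=4, c1=2, c2=107/4)
[Jacobi] macro 3: S0 reads c1=2 → after 1×micro: 4; S1 reads c0=4 → after 2×micro: 2; S2 reads c0=4 → after 1×micro: 385/8 ⇒ (c0=4, c1=2, c2=385/8)
[Jacobi] macro 4: S0 reads c1=2 → after 1×micro: 4; S1 reads c0=4 → after 2×micro: 2; S2 reads c0=4 → after 1×micro: 1283/16 ⇒ (c0=4, c1=2, c2=1283/16)
[Gauss-Seidel] macro 1: S0 reads c1=2 → after 1×micro: 4; S1 reads c0=4 → after 2×micro: 2; S2 reads c0=4 → after 1×micro: 25/2 ⇒ (c0=4, c1=2, c2=25/2)
[Gauss-Seidel] macro 2: S0 reads c1=2 → after 1×micro: 4; S1 reads c0=4 → after 2×micro: 2; S2 reads c0=4 → after 1×micro: 107/4 ⇒ (c0=4, c1=2, c2=107/4)
[Gauss-Seidel] macro 3: S0 reads c1=2 → after 1×micro: 4; S1 reads c0=4 → after 2×micro: 2; S2 reads c0=4 → after 1×micro: 385/8 ⇒ (c0=4, c1=2, c2=385/8)
[Gauss-Seidel] macro 4: S0 reads c1=2 → after 1×micro: 4; S1 reads c0=4 → after 2×micro: 2; S2 reads c0=4 → after 1×micro: 1283/16 ⇒ (c0=4, c1=2, c2=1283/16)

first divergence at macro-step: never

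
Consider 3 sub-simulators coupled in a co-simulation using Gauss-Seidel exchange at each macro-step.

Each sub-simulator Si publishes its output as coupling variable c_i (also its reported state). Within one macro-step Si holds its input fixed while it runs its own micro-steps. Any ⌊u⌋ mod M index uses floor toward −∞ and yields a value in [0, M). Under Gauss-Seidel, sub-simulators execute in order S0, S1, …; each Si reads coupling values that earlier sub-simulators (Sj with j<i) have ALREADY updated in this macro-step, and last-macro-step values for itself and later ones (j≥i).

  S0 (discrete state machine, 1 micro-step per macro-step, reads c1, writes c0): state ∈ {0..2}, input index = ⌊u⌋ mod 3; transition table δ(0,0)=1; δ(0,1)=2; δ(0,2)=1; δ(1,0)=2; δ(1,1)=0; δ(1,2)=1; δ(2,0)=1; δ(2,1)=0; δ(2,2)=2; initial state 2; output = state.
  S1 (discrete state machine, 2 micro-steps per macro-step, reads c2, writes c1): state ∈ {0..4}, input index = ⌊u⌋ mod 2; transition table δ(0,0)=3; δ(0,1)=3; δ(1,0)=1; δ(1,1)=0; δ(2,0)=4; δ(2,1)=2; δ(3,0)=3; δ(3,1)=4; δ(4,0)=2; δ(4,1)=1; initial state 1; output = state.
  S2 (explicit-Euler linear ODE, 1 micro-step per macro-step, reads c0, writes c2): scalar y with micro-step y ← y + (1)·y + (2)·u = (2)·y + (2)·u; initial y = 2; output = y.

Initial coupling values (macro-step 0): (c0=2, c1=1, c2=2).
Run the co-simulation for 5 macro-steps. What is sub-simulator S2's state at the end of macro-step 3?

macro 1: S0 reads c1=1 → after 1×micro: 0; S1 reads c2=2 → after 2×micro: 1; S2 reads c0=0 → after 1×micro: 4 ⇒ (c0=0, c1=1, c2=4)
macro 2: S0 reads c1=1 → after 1×micro: 2; S1 reads c2=4 → after 2×micro: 1; S2 reads c0=2 → after 1×micro: 12 ⇒ (c0=2, c1=1, c2=12)
macro 3: S0 reads c1=1 → after 1×micro: 0; S1 reads c2=12 → after 2×micro: 1; S2 reads c0=0 → after 1×micro: 24 ⇒ (c0=0, c1=1, c2=24)
macro 4: S0 reads c1=1 → after 1×micro: 2; S1 reads c2=24 → after 2×micro: 1; S2 reads c0=2 → after 1×micro: 52 ⇒ (c0=2, c1=1, c2=52)
macro 5: S0 reads c1=1 → after 1×micro: 0; S1 reads c2=52 → after 2×micro: 1; S2 reads c0=0 → after 1×micro: 104 ⇒ (c0=0, c1=1, c2=104)

S2 state at macro-step 3 = 24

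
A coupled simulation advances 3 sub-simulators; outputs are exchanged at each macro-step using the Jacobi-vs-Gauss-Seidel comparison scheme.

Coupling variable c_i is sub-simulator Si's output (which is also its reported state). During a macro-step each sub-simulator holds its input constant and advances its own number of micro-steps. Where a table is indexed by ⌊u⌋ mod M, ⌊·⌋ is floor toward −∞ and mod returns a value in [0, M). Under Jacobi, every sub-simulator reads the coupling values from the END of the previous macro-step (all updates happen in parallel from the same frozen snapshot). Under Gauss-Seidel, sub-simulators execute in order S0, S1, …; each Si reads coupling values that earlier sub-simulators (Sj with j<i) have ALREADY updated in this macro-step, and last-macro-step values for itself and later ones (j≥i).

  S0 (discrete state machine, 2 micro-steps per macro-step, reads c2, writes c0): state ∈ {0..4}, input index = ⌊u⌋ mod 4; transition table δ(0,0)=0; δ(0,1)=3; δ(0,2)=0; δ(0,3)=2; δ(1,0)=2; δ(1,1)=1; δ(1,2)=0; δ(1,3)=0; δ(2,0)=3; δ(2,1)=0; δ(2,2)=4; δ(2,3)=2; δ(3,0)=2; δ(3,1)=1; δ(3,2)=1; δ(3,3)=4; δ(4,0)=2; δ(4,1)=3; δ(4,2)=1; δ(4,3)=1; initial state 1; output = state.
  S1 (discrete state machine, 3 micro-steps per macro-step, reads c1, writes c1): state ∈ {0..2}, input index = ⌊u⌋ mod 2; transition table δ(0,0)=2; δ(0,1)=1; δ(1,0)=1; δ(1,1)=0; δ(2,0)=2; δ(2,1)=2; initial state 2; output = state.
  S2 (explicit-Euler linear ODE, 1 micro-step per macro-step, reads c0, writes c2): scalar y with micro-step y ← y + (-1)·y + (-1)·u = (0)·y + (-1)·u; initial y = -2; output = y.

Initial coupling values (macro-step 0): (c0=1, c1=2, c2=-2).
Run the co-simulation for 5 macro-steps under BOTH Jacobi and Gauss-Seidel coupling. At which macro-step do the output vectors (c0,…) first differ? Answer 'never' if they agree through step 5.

[Jacobi] macro 1: S0 reads c2=-2 → after 2×micro: 0; S1 reads c1=2 → after 3×micro: 2; S2 reads c0=1 → after 1×micro: -1 ⇒ (c0=0, c1=2, c2=-1)
[Jacobi] macro 2: S0 reads c2=-1 → after 2×micro: 2; S1 reads c1=2 → after 3×micro: 2; S2 reads c0=0 → after 1×micro: 0 ⇒ (c0=2, c1=2, c2=0)
[Jacobi] macro 3: S0 reads c2=0 → after 2×micro: 2; S1 reads c1=2 → after 3×micro: 2; S2 reads c0=2 → after 1×micro: -2 ⇒ (c0=2, c1=2, c2=-2)
[Jacobi] macro 4: S0 reads c2=-2 → after 2×micro: 1; S1 reads c1=2 → after 3×micro: 2; S2 reads c0=2 → after 1×micro: -2 ⇒ (c0=1, c1=2, c2=-2)
[Jacobi] macro 5: S0 reads c2=-2 → after 2×micro: 0; S1 reads c1=2 → after 3×micro: 2; S2 reads c0=1 → after 1×micro: -1 ⇒ (c0=0, c1=2, c2=-1)
[Gauss-Seidel] macro 1: S0 reads c2=-2 → after 2×micro: 0; S1 reads c1=2 → after 3×micro: 2; S2 reads c0=0 → after 1×micro: 0 ⇒ (c0=0, c1=2, c2=0)
[Gauss-Seidel] macro 2: S0 reads c2=0 → after 2×micro: 0; S1 reads c1=2 → after 3×micro: 2; S2 reads c0=0 → after 1×micro: 0 ⇒ (c0=0, c1=2, c2=0)
[Gauss-Seidel] macro 3: S0 reads c2=0 → after 2×micro: 0; S1 reads c1=2 → after 3×micro: 2; S2 reads c0=0 → after 1×micro: 0 ⇒ (c0=0, c1=2, c2=0)
[Gauss-Seidel] macro 4: S0 reads c2=0 → after 2×micro: 0; S1 reads c1=2 → after 3×micro: 2; S2 reads c0=0 → after 1×micro: 0 ⇒ (c0=0, c1=2, c2=0)
[Gauss-Seidel] macro 5: S0 reads c2=0 → after 2×micro: 0; S1 reads c1=2 → after 3×micro: 2; S2 reads c0=0 → after 1×micro: 0 ⇒ (c0=0, c1=2, c2=0)

first divergence at macro-step: 1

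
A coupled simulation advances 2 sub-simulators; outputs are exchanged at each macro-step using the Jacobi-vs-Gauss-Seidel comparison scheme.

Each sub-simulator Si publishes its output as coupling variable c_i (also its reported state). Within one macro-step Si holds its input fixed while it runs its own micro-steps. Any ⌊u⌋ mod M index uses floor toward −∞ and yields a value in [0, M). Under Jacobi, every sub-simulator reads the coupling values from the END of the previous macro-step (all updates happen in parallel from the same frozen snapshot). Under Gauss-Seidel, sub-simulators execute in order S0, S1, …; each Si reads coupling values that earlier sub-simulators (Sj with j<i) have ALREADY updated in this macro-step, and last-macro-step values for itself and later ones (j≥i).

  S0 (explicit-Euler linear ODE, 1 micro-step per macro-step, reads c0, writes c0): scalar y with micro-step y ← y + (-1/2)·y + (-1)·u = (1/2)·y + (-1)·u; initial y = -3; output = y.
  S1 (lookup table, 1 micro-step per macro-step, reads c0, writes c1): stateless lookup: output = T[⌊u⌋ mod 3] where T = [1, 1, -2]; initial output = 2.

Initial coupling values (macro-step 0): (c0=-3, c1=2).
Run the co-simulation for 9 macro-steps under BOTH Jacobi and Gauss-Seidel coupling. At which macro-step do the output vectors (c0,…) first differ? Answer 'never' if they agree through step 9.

[Jacobi] macro 1: S0 reads c0=-3 → after 1×micro: 3/2; S1 reads c0=-3 → after 1×micro: 1 ⇒ (c0=3/2, c1=1)
[Jacobi] macro 2: S0 reads c0=3/2 → after 1×micro: -3/4; S1 reads c0=3/2 → after 1×micro: 1 ⇒ (c0=-3/4, c1=1)
[Jacobi] macro 3: S0 reads c0=-3/4 → after 1×micro: 3/8; S1 reads c0=-3/4 → after 1×micro: -2 ⇒ (c0=3/8, c1=-2)
[Jacobi] macro 4: S0 reads c0=3/8 → after 1×micro: -3/16; S1 reads c0=3/8 → after 1×micro: 1 ⇒ (c0=-3/16, c1=1)
[Jacobi] macro 5: S0 reads c0=-3/16 → after 1×micro: 3/32; S1 reads c0=-3/16 → after 1×micro: -2 ⇒ (c0=3/32, c1=-2)
[Jacobi] macro 6: S0 reads c0=3/32 → after 1×micro: -3/64; S1 reads c0=3/32 → after 1×micro: 1 ⇒ (c0=-3/64, c1=1)
[Jacobi] macro 7: S0 reads c0=-3/64 → after 1×micro: 3/128; S1 reads c0=-3/64 → after 1×micro: -2 ⇒ (c0=3/128, c1=-2)
[Jacobi] macro 8: S0 reads c0=3/128 → after 1×micro: -3/256; S1 reads c0=3/128 → after 1×micro: 1 ⇒ (c0=-3/256, c1=1)
[Jacobi] macro 9: S0 reads c0=-3/256 → after 1×micro: 3/512; S1 reads c0=-3/256 → after 1×micro: -2 ⇒ (c0=3/512, c1=-2)
[Gauss-Seidel] macro 1: S0 reads c0=-3 → after 1×micro: 3/2; S1 reads c0=3/2 → after 1×micro: 1 ⇒ (c0=3/2, c1=1)
[Gauss-Seidel] macro 2: S0 reads c0=3/2 → after 1×micro: -3/4; S1 reads c0=-3/4 → after 1×micro: -2 ⇒ (c0=-3/4, c1=-2)
[Gauss-Seidel] macro 3: S0 reads c0=-3/4 → after 1×micro: 3/8; S1 reads c0=3/8 → after 1×micro: 1 ⇒ (c0=3/8, c1=1)
[Gauss-Seidel] macro 4: S0 reads c0=3/8 → after 1×micro: -3/16; S1 reads c0=-3/16 → after 1×micro: -2 ⇒ (c0=-3/16, c1=-2)
[Gauss-Seidel] macro 5: S0 reads c0=-3/16 → after 1×micro: 3/32; S1 reads c0=3/32 → after 1×micro: 1 ⇒ (c0=3/32, c1=1)
[Gauss-Seidel] macro 6: S0 reads c0=3/32 → after 1×micro: -3/64; S1 reads c0=-3/64 → after 1×micro: -2 ⇒ (c0=-3/64, c1=-2)
[Gauss-Seidel] macro 7: S0 reads c0=-3/64 → after 1×micro: 3/128; S1 reads c0=3/128 → after 1×micro: 1 ⇒ (c0=3/128, c1=1)
[Gauss-Seidel] macro 8: S0 reads c0=3/128 → after 1×micro: -3/256; S1 reads c0=-3/256 → after 1×micro: -2 ⇒ (c0=-3/256, c1=-2)
[Gauss-Seidel] macro 9: S0 reads c0=-3/256 → after 1×micro: 3/512; S1 reads c0=3/512 → after 1×micro: 1 ⇒ (c0=3/512, c1=1)

first divergence at macro-step: 2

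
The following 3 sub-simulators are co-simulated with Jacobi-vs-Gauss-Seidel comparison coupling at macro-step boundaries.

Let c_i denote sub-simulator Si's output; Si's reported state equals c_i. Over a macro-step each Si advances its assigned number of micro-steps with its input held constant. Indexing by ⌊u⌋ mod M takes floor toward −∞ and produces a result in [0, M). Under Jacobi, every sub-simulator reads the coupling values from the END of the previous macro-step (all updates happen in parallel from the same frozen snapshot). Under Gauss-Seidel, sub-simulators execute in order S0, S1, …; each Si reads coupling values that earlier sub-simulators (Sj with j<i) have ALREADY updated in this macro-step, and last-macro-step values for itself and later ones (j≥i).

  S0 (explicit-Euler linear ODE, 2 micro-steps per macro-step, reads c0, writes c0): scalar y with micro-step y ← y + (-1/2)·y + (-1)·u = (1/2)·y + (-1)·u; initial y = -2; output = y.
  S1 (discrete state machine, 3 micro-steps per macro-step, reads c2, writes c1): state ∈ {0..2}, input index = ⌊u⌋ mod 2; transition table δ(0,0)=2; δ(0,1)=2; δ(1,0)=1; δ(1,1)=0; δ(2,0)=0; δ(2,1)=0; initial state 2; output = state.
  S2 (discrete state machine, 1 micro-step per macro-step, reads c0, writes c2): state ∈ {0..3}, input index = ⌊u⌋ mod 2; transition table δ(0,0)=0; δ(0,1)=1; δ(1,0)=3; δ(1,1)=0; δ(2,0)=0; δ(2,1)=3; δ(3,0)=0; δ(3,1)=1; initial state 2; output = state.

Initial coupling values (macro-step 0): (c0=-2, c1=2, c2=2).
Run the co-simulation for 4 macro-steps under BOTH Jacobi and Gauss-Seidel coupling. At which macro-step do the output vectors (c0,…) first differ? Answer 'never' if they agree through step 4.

[Jacobi] macro 1: S0 reads c0=-2 → after 2×micro: 5/2; S1 reads c2=2 → after 3×micro: 0; S2 reads c0=-2 → after 1×micro: 0 ⇒ (c0=5/2, c1=0, c2=0)
[Jacobi] macro 2: S0 reads c0=5/2 → after 2×micro: -25/8; S1 reads c2=0 → after 3×micro: 2; S2 reads c0=5/2 → after 1×micro: 0 ⇒ (c0=-25/8, c1=2, c2=0)
[Jacobi] macro 3: S0 reads c0=-25/8 → after 2×micro: 125/32; S1 reads c2=0 → after 3×micro: 0; S2 reads c0=-25/8 → after 1×micro: 0 ⇒ (c0=125/32, c1=0, c2=0)
[Jacobi] macro 4: S0 reads c0=125/32 → after 2×micro: -625/128; S1 reads c2=0 → after 3×micro: 2; S2 reads c0=125/32 → after 1×micro: 1 ⇒ (c0=-625/128, c1=2, c2=1)
[Gauss-Seidel] macro 1: S0 reads c0=-2 → after 2×micro: 5/2; S1 reads c2=2 → after 3×micro: 0; S2 reads c0=5/2 → after 1×micro: 0 ⇒ (c0=5/2, c1=0, c2=0)
[Gauss-Seidel] macro 2: S0 reads c0=5/2 → after 2×micro: -25/8; S1 reads c2=0 → after 3×micro: 2; S2 reads c0=-25/8 → after 1×micro: 0 ⇒ (c0=-25/8, c1=2, c2=0)
[Gauss-Seidel] macro 3: S0 reads c0=-25/8 → after 2×micro: 125/32; S1 reads c2=0 → after 3×micro: 0; S2 reads c0=125/32 → after 1×micro: 1 ⇒ (c0=125/32, c1=0, c2=1)
[Gauss-Seidel] macro 4: S0 reads c0=125/32 → after 2×micro: -625/128; S1 reads c2=1 → after 3×micro: 2; S2 reads c0=-625/128 → after 1×micro: 0 ⇒ (c0=-625/128, c1=2, c2=0)

first divergence at macro-step: 3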